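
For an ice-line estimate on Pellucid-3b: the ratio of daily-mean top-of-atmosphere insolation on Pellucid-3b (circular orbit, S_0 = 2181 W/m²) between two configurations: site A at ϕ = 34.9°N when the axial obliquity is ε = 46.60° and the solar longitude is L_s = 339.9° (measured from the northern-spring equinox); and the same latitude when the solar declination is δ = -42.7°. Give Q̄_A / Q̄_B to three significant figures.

— Configuration A (ϕ=+34.9°):
Solar declination: sin δ = sin ε · sin L_s = sin 46.60° × sin 339.9° = -0.24969, so δ = -14.459°.
cos h₀ = −tan(+34.9°) tan(-14.459°) = 0.1799, h₀ = 1.3899 rad.
Bracket: h₀ sin ϕ sin δ + cos ϕ cos δ sin h₀ = 1.3899×0.57215×-0.24969 + 0.82015×0.96832×0.98369 = -0.198561 + 0.781215 = 0.582654.
Q̄ = (S_0/π) × [bracket] = (2181/π) × 0.582654 = 404.50 W/m².
— Configuration B (ϕ=+34.9°):
cos h₀ = −tan(+34.9°) tan(-42.700°) = 0.6437, h₀ = 0.8714 rad.
Bracket: h₀ sin ϕ sin δ + cos ϕ cos δ sin h₀ = 0.8714×0.57215×-0.67816 + 0.82015×0.73491×0.76525 = -0.338111 + 0.461244 = 0.123133.
Q̄ = (S_0/π) × [bracket] = (2181/π) × 0.123133 = 85.483 W/m².
Ratio Q̄_A / Q̄_B = 404.50 / 85.483 = 4.732.

Q̄_A / Q̄_B ≈ 4.73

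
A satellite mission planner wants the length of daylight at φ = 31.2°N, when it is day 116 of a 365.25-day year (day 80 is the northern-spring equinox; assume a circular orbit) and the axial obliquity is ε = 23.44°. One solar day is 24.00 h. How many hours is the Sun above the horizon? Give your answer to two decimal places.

Solar longitude: λ_s = 360° × (116 − 80)/365.25 = 35.483°.
sin δ = sin 23.44° × sin 35.483° = 0.23090, so δ = +13.350°.
cos H₀ = −tan φ · tan δ = −tan(+31.2°) × tan(+13.350°) = -0.1437, so H₀ = 1.7150 rad = 98.26°.
Daylight = 2H₀/(2π) × 24.00 h = (1.7150/π) × 24.00 = 13.10 h.

13.10 h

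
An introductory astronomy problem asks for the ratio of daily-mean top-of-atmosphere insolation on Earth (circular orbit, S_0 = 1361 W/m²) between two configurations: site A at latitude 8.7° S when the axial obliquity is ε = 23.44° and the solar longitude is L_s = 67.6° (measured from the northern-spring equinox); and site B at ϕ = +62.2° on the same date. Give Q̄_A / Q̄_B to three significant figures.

— Configuration A (ϕ=-8.7°):
Solar declination: sin δ = sin ε · sin L_s = sin 23.44° × sin 67.6° = 0.36777, so δ = +21.578°.
cos h₀ = −tan(-8.7°) tan(+21.578°) = 0.0605, h₀ = 1.5102 rad.
Bracket: h₀ sin ϕ sin δ + cos ϕ cos δ sin h₀ = 1.5102×-0.15126×0.36777 + 0.98849×0.92992×0.99817 = -0.084011 + 0.917534 = 0.833523.
Q̄ = (S_0/π) × [bracket] = (1361/π) × 0.833523 = 361.10 W/m².
— Configuration B (ϕ=+62.2°):
cos h₀ = −tan(+62.2°) tan(+21.578°) = -0.7501, h₀ = 2.4190 rad.
Bracket: h₀ sin ϕ sin δ + cos ϕ cos δ sin h₀ = 2.4190×0.88458×0.36777 + 0.46639×0.92992×0.66131 = 0.786954 + 0.286814 = 1.073768.
Q̄ = (S_0/π) × [bracket] = (1361/π) × 1.073768 = 465.18 W/m².
Ratio Q̄_A / Q̄_B = 361.10 / 465.18 = 0.7763.

Q̄_A / Q̄_B ≈ 0.776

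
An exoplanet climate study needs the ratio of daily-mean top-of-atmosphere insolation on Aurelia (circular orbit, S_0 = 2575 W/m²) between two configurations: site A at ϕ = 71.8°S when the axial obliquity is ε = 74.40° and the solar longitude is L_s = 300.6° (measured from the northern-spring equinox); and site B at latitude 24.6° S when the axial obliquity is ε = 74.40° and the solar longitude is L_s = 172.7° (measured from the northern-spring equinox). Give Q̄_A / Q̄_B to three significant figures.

Q̄_A / Q̄_B ≈ 3.00

— Configuration A (ϕ=-71.8°):
Solar declination: sin δ = sin ε · sin L_s = sin 74.40° × sin 300.6° = -0.82903, so δ = -56.000°.
cos h₀ = −tan(-71.8°) tan(-56.000°) = -4.5092 ≤ −1 ⇒ polar day, h₀ = π.
Bracket: h₀ sin ϕ sin δ + cos ϕ cos δ sin h₀ = 3.1416×-0.94997×-0.82903 + 0.31233×0.55920×0.00000 = 2.474178 + 0.000000 = 2.474178.
Q̄ = (S_0/π) × [bracket] = (2575/π) × 2.474178 = 2028.0 W/m².
— Configuration B (ϕ=-24.6°):
Solar declination: sin δ = sin ε · sin L_s = sin 74.40° × sin 172.7° = 0.12238, so δ = +7.030°.
cos h₀ = −tan(-24.6°) tan(+7.030°) = 0.0565, h₀ = 1.5143 rad.
Bracket: h₀ sin ϕ sin δ + cos ϕ cos δ sin h₀ = 1.5143×-0.41628×0.12238 + 0.90924×0.99248×0.99841 = -0.077145 + 0.900968 = 0.823823.
Q̄ = (S_0/π) × [bracket] = (2575/π) × 0.823823 = 675.24 W/m².
Ratio Q̄_A / Q̄_B = 2028.0 / 675.24 = 3.003.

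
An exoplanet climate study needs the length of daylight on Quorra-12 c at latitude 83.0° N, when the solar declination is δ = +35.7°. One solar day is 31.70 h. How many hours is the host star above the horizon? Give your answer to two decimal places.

Sunrise equation: cos H₀ = −tan φ · tan δ = -5.8523 ≤ −1, so the host star never sets (polar day) and H₀ = π.
Daylight = 2H₀/(2π) × 31.70 h = (3.1416/π) × 31.70 = 31.70 h.

31.70 h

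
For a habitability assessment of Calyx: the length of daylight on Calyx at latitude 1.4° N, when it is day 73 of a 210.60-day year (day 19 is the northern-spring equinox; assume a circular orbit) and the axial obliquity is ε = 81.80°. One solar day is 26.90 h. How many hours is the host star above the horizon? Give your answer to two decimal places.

Solar longitude: λ_s = 360° × (73 − 19)/210.60 = 92.308°.
sin δ = sin 81.80° × sin 92.308° = 0.98897, so δ = +81.484°.
cos H₀ = −tan φ · tan δ = −tan(+1.4°) × tan(+81.484°) = -0.1632, so H₀ = 1.7347 rad = 99.39°.
Daylight = 2H₀/(2π) × 26.90 h = (1.7347/π) × 26.90 = 14.85 h.

14.85 h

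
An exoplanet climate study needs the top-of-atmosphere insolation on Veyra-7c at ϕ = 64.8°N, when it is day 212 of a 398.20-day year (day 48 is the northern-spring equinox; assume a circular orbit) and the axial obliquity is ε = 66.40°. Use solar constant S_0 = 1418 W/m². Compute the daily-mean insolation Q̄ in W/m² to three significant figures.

Q̄ ≈ 618 W/m²

Solar longitude: L_s = 360° × (212 − 48)/398.20 = 148.267°.
sin δ = sin 66.40° × sin 148.267° = 0.48197, so δ = +28.814°.
cos h₀ = −tan(+64.8°) tan(+28.814°) = -1.1690 ≤ −1 ⇒ polar day, h₀ = π.
Bracket: h₀ sin ϕ sin δ + cos ϕ cos δ sin h₀ = 3.1416×0.90483×0.48197 + 0.42578×0.87619×0.00000 = 1.370055 + 0.000000 = 1.370055.
Q̄ = (S_0/π) × [bracket] = (1418/π) × 1.370055 = 618.4 W/m².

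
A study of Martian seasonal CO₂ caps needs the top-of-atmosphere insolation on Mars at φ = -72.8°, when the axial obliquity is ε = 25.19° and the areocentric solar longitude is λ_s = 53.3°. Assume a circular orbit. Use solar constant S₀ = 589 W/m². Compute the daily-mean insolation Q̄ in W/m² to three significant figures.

Q̄ ≈ 0.00 W/m²

sin δ = sin 25.19° × sin 53.3° = 0.34125, so δ = +19.953°.
cos H₀ = −tan(-72.8°) tan(+19.953°) = 1.1728 ≥ 1 ⇒ polar night, H₀ = 0 and Q̄ = 0.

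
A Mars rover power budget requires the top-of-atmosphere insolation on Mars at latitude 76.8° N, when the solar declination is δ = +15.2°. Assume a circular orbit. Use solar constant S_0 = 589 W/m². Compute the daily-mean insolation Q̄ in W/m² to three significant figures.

cos h₀ = −tan(+76.8°) tan(+15.200°) = -1.1584 ≤ −1 ⇒ polar day, h₀ = π.
Bracket: h₀ sin ϕ sin δ + cos ϕ cos δ sin h₀ = 3.1416×0.97358×0.26219 + 0.22835×0.96502×0.00000 = 0.801934 + 0.000000 = 0.801934.
Q̄ = (S_0/π) × [bracket] = (589/π) × 0.801934 = 150.4 W/m².

Q̄ ≈ 150 W/m²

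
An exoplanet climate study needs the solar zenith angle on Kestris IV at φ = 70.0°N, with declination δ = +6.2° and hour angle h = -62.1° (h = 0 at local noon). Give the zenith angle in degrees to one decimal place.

θ_z = 74.9°

cos θ_z = sin φ sin δ + cos φ cos δ cos h = 0.101486 + 0.159105 = 0.260591.
θ_z = arccos(0.260591) = 74.9°.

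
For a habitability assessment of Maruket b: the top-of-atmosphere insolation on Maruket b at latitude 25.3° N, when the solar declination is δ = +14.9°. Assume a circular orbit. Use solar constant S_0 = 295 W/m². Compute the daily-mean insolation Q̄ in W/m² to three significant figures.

Q̄ ≈ 98.9 W/m²

cos h₀ = −tan(+25.3°) tan(+14.900°) = -0.1258, h₀ = 1.6969 rad.
Bracket: h₀ sin ϕ sin δ + cos ϕ cos δ sin h₀ = 1.6969×0.42736×0.25713 + 0.90408×0.96638×0.99206 = 0.186467 + 0.866748 = 1.053215.
Q̄ = (S_0/π) × [bracket] = (295/π) × 1.053215 = 98.90 W/m².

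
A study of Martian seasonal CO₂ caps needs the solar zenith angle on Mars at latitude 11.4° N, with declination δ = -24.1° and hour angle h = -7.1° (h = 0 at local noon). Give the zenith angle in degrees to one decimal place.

cos θ_z = sin ϕ sin δ + cos ϕ cos δ cos h = -0.080710 + 0.887963 = 0.807253.
θ_z = arccos(0.807253) = 36.2°.

θ_z = 36.2°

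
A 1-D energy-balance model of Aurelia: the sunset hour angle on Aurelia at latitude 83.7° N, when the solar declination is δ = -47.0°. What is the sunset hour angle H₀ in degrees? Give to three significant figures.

H₀ = 0.00°

cos H₀ = −tan φ · tan δ = 9.7134 ≥ 1, so the host star never rises (polar night) and H₀ = 0.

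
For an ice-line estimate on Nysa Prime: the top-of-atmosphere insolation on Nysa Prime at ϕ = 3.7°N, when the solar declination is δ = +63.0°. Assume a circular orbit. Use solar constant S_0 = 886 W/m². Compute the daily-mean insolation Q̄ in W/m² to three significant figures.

Q̄ ≈ 154 W/m²

cos h₀ = −tan(+3.7°) tan(+63.000°) = -0.1269, h₀ = 1.6981 rad.
Bracket: h₀ sin ϕ sin δ + cos ϕ cos δ sin h₀ = 1.6981×0.06453×0.89101 + 0.99792×0.45399×0.99191 = 0.097635 + 0.449381 = 0.547016.
Q̄ = (S_0/π) × [bracket] = (886/π) × 0.547016 = 154.3 W/m².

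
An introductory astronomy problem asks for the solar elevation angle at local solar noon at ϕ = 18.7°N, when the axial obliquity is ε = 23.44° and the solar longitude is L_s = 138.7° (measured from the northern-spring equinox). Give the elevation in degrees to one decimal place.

Solar declination: sin δ = sin ε · sin L_s = sin 23.44° × sin 138.7° = 0.26254, so δ = +15.221°.
At local noon the hour angle is zero, so the zenith angle equals |ϕ − δ| = |+18.7° − (+15.221°)| = 3.479°.
Elevation = 90° − 3.479° = 86.5°.

86.5°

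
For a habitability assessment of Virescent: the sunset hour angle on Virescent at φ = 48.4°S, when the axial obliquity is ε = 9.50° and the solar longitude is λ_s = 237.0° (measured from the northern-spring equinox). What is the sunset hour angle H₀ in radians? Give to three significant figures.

H₀ = 1.73 rad

Solar declination: sin δ = sin ε · sin λ_s = sin 9.50° × sin 237.0° = -0.13842, so δ = -7.956°.
cos H₀ = −tan φ · tan δ = −tan(-48.4°) × tan(-7.956°) = -0.1574, so H₀ = 1.7289 rad = 99.06°.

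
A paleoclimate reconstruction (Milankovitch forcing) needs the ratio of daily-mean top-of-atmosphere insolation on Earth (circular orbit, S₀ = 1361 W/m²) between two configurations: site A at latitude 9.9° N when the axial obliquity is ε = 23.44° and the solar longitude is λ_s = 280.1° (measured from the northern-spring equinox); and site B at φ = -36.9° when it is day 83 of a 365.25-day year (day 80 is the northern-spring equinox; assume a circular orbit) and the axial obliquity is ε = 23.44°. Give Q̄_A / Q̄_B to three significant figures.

Q̄_A / Q̄_B ≈ 1.03

— Configuration A (φ=+9.9°):
Solar declination: sin δ = sin ε · sin λ_s = sin 23.44° × sin 280.1° = -0.39162, so δ = -23.056°.
cos H₀ = −tan(+9.9°) tan(-23.056°) = 0.0743, H₀ = 1.4964 rad.
Bracket: H₀ sin φ sin δ + cos φ cos δ sin H₀ = 1.4964×0.17193×-0.39162 + 0.98511×0.92013×0.99724 = -0.100754 + 0.903928 = 0.803174.
Q̄ = (S₀/π) × [bracket] = (1361/π) × 0.803174 = 347.95 W/m².
— Configuration B (φ=-36.9°):
Solar longitude: λ_s = 360° × (83 − 80)/365.25 = 2.957°.
sin δ = sin 23.44° × sin 2.957° = 0.02052, so δ = +1.176°.
cos H₀ = −tan(-36.9°) tan(+1.176°) = 0.0154, H₀ = 1.5554 rad.
Bracket: H₀ sin φ sin δ + cos φ cos δ sin H₀ = 1.5554×-0.60042×0.02052 + 0.79968×0.99979×0.99988 = -0.019163 + 0.799416 = 0.780253.
Q̄ = (S₀/π) × [bracket] = (1361/π) × 0.780253 = 338.02 W/m².
Ratio Q̄_A / Q̄_B = 347.95 / 338.02 = 1.029.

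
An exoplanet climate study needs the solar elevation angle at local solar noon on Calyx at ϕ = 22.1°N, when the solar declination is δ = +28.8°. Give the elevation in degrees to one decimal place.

At local noon the hour angle is zero, so the zenith angle equals |ϕ − δ| = |+22.1° − (+28.800°)| = 6.700°.
Elevation = 90° − 6.700° = 83.3°.

83.3°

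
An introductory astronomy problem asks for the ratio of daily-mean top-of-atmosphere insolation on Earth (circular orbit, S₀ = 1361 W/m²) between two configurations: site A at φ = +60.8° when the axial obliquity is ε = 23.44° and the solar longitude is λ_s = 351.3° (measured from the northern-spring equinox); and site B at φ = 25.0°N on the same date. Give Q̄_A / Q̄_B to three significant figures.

Q̄_A / Q̄_B ≈ 0.471

— Configuration A (φ=+60.8°):
Solar declination: sin δ = sin ε · sin λ_s = sin 23.44° × sin 351.3° = -0.06017, so δ = -3.450°.
cos H₀ = −tan(+60.8°) tan(-3.450°) = 0.1079, H₀ = 1.4627 rad.
Bracket: H₀ sin φ sin δ + cos φ cos δ sin H₀ = 1.4627×0.87292×-0.06017 + 0.48786×0.99819×0.99417 = -0.076826 + 0.484138 = 0.407312.
Q̄ = (S₀/π) × [bracket] = (1361/π) × 0.407312 = 176.46 W/m².
— Configuration B (φ=+25.0°):
cos H₀ = −tan(+25.0°) tan(-3.450°) = 0.0281, H₀ = 1.5427 rad.
Bracket: H₀ sin φ sin δ + cos φ cos δ sin H₀ = 1.5427×0.42262×-0.06017 + 0.90631×0.99819×0.99960 = -0.039229 + 0.904308 = 0.865079.
Q̄ = (S₀/π) × [bracket] = (1361/π) × 0.865079 = 374.77 W/m².
Ratio Q̄_A / Q̄_B = 176.46 / 374.77 = 0.4708.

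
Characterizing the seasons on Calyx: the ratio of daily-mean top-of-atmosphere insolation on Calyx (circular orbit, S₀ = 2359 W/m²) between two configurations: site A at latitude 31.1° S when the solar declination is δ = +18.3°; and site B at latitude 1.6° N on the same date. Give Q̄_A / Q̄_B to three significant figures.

Q̄_A / Q̄_B ≈ 0.597

— Configuration A (φ=-31.1°):
cos H₀ = −tan(-31.1°) tan(+18.300°) = 0.1995, H₀ = 1.3699 rad.
Bracket: H₀ sin φ sin δ + cos φ cos δ sin H₀ = 1.3699×-0.51653×0.31399 + 0.85627×0.94943×0.97990 = -0.222178 + 0.796628 = 0.574450.
Q̄ = (S₀/π) × [bracket] = (2359/π) × 0.574450 = 431.35 W/m².
— Configuration B (φ=+1.6°):
cos H₀ = −tan(+1.6°) tan(+18.300°) = -0.0092, H₀ = 1.5800 rad.
Bracket: H₀ sin φ sin δ + cos φ cos δ sin H₀ = 1.5800×0.02792×0.31399 + 0.99961×0.94943×0.99996 = 0.013851 + 0.949022 = 0.962873.
Q̄ = (S₀/π) × [bracket] = (2359/π) × 0.962873 = 723.01 W/m².
Ratio Q̄_A / Q̄_B = 431.35 / 723.01 = 0.5966.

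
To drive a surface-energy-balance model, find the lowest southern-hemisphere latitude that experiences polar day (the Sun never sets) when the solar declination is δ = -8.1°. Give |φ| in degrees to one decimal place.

Polar day requires cos H₀ = −tan φ tan δ ≤ −1, i.e. tan φ tan δ ≥ 1.
The boundary is |tan φ| · |tan δ| = 1, so |φ| = 90° − |δ| = 90° − 8.1° = 81.9° in the southern hemisphere.

|φ| = 81.9°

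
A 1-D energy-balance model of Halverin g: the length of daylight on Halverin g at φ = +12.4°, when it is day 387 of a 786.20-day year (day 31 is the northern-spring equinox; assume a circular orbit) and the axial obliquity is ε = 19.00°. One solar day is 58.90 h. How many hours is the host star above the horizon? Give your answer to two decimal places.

Solar longitude: λ_s = 360° × (387 − 31)/786.20 = 163.012°.
sin δ = sin 19.00° × sin 163.012° = 0.09512, so δ = +5.458°.
cos H₀ = −tan φ · tan δ = −tan(+12.4°) × tan(+5.458°) = -0.0210, so H₀ = 1.5918 rad = 91.20°.
Daylight = 2H₀/(2π) × 58.90 h = (1.5918/π) × 58.90 = 29.84 h.

29.84 h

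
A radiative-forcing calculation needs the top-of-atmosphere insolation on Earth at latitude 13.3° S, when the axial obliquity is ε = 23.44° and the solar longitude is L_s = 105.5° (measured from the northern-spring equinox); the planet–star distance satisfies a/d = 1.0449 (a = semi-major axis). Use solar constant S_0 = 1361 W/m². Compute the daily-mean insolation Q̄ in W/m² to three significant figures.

Q̄ ≈ 362 W/m²

Solar declination: sin δ = sin ε · sin L_s = sin 23.44° × sin 105.5° = 0.38332, so δ = +22.540°.
cos h₀ = −tan(-13.3°) tan(+22.540°) = 0.0981, h₀ = 1.4725 rad.
Bracket: h₀ sin ϕ sin δ + cos ϕ cos δ sin h₀ = 1.4725×-0.23005×0.38332 + 0.97318×0.92362×0.99518 = -0.129849 + 0.894516 = 0.764667.
Inverse-square distance factor (a/d)² = 1.0449² = 1.091816.
Q̄ = (S_0/π) × 1.091816 × [bracket] = (1361/π) × 1.091816 × 0.764667 = 361.7 W/m².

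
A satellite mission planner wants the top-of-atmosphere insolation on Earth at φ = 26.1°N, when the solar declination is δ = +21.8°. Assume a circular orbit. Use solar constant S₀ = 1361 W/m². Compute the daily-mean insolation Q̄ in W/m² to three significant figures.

cos H₀ = −tan(+26.1°) tan(+21.800°) = -0.1959, H₀ = 1.7680 rad.
Bracket: H₀ sin φ sin δ + cos φ cos δ sin H₀ = 1.7680×0.43994×0.37137 + 0.89803×0.92849×0.98062 = 0.288857 + 0.817653 = 1.106510.
Q̄ = (S₀/π) × [bracket] = (1361/π) × 1.106510 = 479.4 W/m².

Q̄ ≈ 479 W/m²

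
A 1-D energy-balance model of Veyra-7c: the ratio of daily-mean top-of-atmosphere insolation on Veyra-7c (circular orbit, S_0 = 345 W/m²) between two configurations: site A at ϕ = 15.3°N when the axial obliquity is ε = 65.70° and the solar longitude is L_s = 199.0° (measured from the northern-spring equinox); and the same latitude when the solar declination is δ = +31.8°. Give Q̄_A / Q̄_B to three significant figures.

— Configuration A (ϕ=+15.3°):
Solar declination: sin δ = sin ε · sin L_s = sin 65.70° × sin 199.0° = -0.29672, so δ = -17.261°.
cos h₀ = −tan(+15.3°) tan(-17.261°) = 0.0850, h₀ = 1.4857 rad.
Bracket: h₀ sin ϕ sin δ + cos ϕ cos δ sin h₀ = 1.4857×0.26387×-0.29672 + 0.96456×0.95496×0.99638 = -0.116324 + 0.917782 = 0.801458.
Q̄ = (S_0/π) × [bracket] = (345/π) × 0.801458 = 88.014 W/m².
— Configuration B (ϕ=+15.3°):
cos h₀ = −tan(+15.3°) tan(+31.800°) = -0.1696, h₀ = 1.7412 rad.
Bracket: h₀ sin ϕ sin δ + cos ϕ cos δ sin h₀ = 1.7412×0.26387×0.52696 + 0.96456×0.84989×0.98551 = 0.242112 + 0.807891 = 1.050003.
Q̄ = (S_0/π) × [bracket] = (345/π) × 1.050003 = 115.31 W/m².
Ratio Q̄_A / Q̄_B = 88.014 / 115.31 = 0.7633.

Q̄_A / Q̄_B ≈ 0.763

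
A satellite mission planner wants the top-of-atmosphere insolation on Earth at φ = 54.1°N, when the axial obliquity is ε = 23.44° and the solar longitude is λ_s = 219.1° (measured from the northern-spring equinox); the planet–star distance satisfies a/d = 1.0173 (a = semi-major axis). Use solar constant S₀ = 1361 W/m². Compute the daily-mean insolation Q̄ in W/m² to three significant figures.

Q̄ ≈ 128 W/m²

Solar declination: sin δ = sin ε · sin λ_s = sin 23.44° × sin 219.1° = -0.25088, so δ = -14.529°.
cos H₀ = −tan(+54.1°) tan(-14.529°) = 0.3580, H₀ = 1.2046 rad.
Bracket: H₀ sin φ sin δ + cos φ cos δ sin H₀ = 1.2046×0.81004×-0.25088 + 0.58637×0.96802×0.93371 = -0.244802 + 0.529990 = 0.285188.
Inverse-square distance factor (a/d)² = 1.0173² = 1.034899.
Q̄ = (S₀/π) × 1.034899 × [bracket] = (1361/π) × 1.034899 × 0.285188 = 127.9 W/m².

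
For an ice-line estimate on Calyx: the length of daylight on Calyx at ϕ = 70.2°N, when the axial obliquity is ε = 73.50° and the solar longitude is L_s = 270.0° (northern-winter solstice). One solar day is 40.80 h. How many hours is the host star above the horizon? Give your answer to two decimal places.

0.00 h

Solar declination: sin δ = sin ε · sin L_s = sin 73.50° × sin 270.0° = -0.95882, so δ = -73.500°.
cos h₀ = −tan ϕ · tan δ = 9.3770 ≥ 1, so the host star never rises (polar night) and h₀ = 0.
Daylight = 2h₀/(2π) × 40.80 h = (0.0000/π) × 40.80 = 0.00 h.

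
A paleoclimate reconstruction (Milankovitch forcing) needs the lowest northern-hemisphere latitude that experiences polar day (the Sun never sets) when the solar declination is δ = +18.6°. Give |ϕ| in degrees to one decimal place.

|ϕ| = 71.4°

Polar day requires cos h₀ = −tan ϕ tan δ ≤ −1, i.e. tan ϕ tan δ ≥ 1.
The boundary is |tan ϕ| · |tan δ| = 1, so |ϕ| = 90° − |δ| = 90° − 18.6° = 71.4° in the northern hemisphere.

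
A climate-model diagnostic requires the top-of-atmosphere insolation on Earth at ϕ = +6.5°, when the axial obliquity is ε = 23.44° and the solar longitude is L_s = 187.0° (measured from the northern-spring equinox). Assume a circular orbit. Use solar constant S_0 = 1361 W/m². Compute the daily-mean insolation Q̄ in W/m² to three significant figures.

Solar declination: sin δ = sin ε · sin L_s = sin 23.44° × sin 187.0° = -0.04848, so δ = -2.779°.
cos h₀ = −tan(+6.5°) tan(-2.779°) = 0.0055, h₀ = 1.5653 rad.
Bracket: h₀ sin ϕ sin δ + cos ϕ cos δ sin h₀ = 1.5653×0.11320×-0.04848 + 0.99357×0.99882×0.99998 = -0.008590 + 0.992378 = 0.983788.
Q̄ = (S_0/π) × [bracket] = (1361/π) × 0.983788 = 426.2 W/m².

Q̄ ≈ 426 W/m²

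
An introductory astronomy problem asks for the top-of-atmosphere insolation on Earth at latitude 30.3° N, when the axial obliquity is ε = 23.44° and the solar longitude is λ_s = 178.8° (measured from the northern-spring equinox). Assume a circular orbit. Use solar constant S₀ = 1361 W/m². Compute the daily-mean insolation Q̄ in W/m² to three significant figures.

Q̄ ≈ 377 W/m²

Solar declination: sin δ = sin ε · sin λ_s = sin 23.44° × sin 178.8° = 0.00833, so δ = +0.477°.
cos H₀ = −tan(+30.3°) tan(+0.477°) = -0.0049, H₀ = 1.5757 rad.
Bracket: H₀ sin φ sin δ + cos φ cos δ sin H₀ = 1.5757×0.50453×0.00833 + 0.86340×0.99997×0.99999 = 0.006622 + 0.863365 = 0.869987.
Q̄ = (S₀/π) × [bracket] = (1361/π) × 0.869987 = 376.9 W/m².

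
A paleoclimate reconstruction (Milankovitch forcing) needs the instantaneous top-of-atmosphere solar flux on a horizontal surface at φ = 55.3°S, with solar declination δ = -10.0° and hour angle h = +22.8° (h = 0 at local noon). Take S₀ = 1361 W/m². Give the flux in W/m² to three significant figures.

898 W/m²

cos θ_z = sin φ sin δ + cos φ cos δ cos h = 0.142764 + 0.516825 = 0.659589.
Flux = S₀ · cos θ_z = 1361 × 0.659589 = 897.7 W/m².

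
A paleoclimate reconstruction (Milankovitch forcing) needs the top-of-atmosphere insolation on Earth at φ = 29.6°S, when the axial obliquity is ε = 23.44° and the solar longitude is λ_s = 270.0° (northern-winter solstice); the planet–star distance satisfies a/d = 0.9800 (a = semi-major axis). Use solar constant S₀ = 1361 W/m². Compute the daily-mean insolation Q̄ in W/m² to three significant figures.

Q̄ ≈ 470 W/m²

Solar declination: sin δ = sin ε · sin λ_s = sin 23.44° × sin 270.0° = -0.39779, so δ = -23.440°.
cos H₀ = −tan(-29.6°) tan(-23.440°) = -0.2463, H₀ = 1.8197 rad.
Bracket: H₀ sin φ sin δ + cos φ cos δ sin H₀ = 1.8197×-0.49394×-0.39779 + 0.86949×0.91748×0.96919 = 0.357543 + 0.773161 = 1.130704.
Inverse-square distance factor (a/d)² = 0.9800² = 0.960400.
Q̄ = (S₀/π) × 0.960400 × [bracket] = (1361/π) × 0.960400 × 1.130704 = 470.4 W/m².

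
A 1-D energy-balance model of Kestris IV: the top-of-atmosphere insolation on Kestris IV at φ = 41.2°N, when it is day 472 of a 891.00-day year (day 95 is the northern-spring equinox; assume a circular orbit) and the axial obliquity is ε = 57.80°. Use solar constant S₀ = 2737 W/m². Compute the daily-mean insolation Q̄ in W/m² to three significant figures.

Solar longitude: λ_s = 360° × (472 − 95)/891.00 = 152.323°.
sin δ = sin 57.80° × sin 152.323° = 0.39304, so δ = +23.144°.
cos H₀ = −tan(+41.2°) tan(+23.144°) = -0.3742, H₀ = 1.9543 rad.
Bracket: H₀ sin φ sin δ + cos φ cos δ sin H₀ = 1.9543×0.65869×0.39304 + 0.75241×0.91952×0.92735 = 0.505952 + 0.641593 = 1.147545.
Q̄ = (S₀/π) × [bracket] = (2737/π) × 1.147545 = 999.8 W/m².

Q̄ ≈ 1.00e+03 W/m²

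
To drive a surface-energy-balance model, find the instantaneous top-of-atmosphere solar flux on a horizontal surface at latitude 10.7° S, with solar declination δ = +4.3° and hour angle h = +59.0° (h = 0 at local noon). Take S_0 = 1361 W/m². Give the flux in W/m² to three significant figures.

cos θ_z = sin ϕ sin δ + cos ϕ cos δ cos h = -0.013921 + 0.504658 = 0.490737.
Flux = S_0 · cos θ_z = 1361 × 0.490737 = 667.9 W/m².

668 W/m²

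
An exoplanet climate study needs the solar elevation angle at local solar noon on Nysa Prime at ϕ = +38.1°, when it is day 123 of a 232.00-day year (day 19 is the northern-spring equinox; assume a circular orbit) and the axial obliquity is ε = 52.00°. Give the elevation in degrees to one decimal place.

66.5°

Solar longitude: L_s = 360° × (123 − 19)/232.00 = 161.379°.
sin δ = sin 52.00° × sin 161.379° = 0.25161, so δ = +14.573°.
At local noon the hour angle is zero, so the zenith angle equals |ϕ − δ| = |+38.1° − (+14.573°)| = 23.527°.
Elevation = 90° − 23.527° = 66.5°.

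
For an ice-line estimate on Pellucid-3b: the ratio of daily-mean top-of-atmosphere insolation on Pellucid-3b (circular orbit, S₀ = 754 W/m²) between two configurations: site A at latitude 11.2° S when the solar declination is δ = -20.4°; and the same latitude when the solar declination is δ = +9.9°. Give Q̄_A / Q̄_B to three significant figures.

— Configuration A (φ=-11.2°):
cos H₀ = −tan(-11.2°) tan(-20.400°) = -0.0736, H₀ = 1.6445 rad.
Bracket: H₀ sin φ sin δ + cos φ cos δ sin H₀ = 1.6445×-0.19423×-0.34857 + 0.98096×0.93728×0.99729 = 0.111337 + 0.916943 = 1.028280.
Q̄ = (S₀/π) × [bracket] = (754/π) × 1.028280 = 246.79 W/m².
— Configuration B (φ=-11.2°):
cos H₀ = −tan(-11.2°) tan(+9.900°) = 0.0346, H₀ = 1.5362 rad.
Bracket: H₀ sin φ sin δ + cos φ cos δ sin H₀ = 1.5362×-0.19423×0.17193 + 0.98096×0.98511×0.99940 = -0.051300 + 0.965774 = 0.914474.
Q̄ = (S₀/π) × [bracket] = (754/π) × 0.914474 = 219.48 W/m².
Ratio Q̄_A / Q̄_B = 246.79 / 219.48 = 1.124.

Q̄_A / Q̄_B ≈ 1.12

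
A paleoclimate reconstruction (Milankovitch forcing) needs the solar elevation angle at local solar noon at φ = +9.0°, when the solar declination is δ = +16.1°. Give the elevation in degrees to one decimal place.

At local noon the hour angle is zero, so the zenith angle equals |φ − δ| = |+9.0° − (+16.100°)| = 7.100°.
Elevation = 90° − 7.100° = 82.9°.

82.9°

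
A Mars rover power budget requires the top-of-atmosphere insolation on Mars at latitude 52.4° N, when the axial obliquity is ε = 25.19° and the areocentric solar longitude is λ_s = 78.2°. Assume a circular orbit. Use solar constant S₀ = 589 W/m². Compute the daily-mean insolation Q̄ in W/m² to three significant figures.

Q̄ ≈ 220 W/m²

sin δ = sin 25.19° × sin 78.2° = 0.41663, so δ = +24.622°.
cos H₀ = −tan(+52.4°) tan(+24.622°) = -0.5951, H₀ = 2.2082 rad.
Bracket: H₀ sin φ sin δ + cos φ cos δ sin H₀ = 2.2082×0.79229×0.41663 + 0.61015×0.90908×0.80364 = 0.728909 + 0.445759 = 1.174668.
Q̄ = (S₀/π) × [bracket] = (589/π) × 1.174668 = 220.2 W/m².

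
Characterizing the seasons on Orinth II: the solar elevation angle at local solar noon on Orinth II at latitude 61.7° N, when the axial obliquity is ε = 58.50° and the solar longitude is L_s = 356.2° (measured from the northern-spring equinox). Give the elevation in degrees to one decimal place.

Solar declination: sin δ = sin ε · sin L_s = sin 58.50° × sin 356.2° = -0.05651, so δ = -3.239°.
At local noon the hour angle is zero, so the zenith angle equals |ϕ − δ| = |+61.7° − (-3.239°)| = 64.939°.
Elevation = 90° − 64.939° = 25.1°.

25.1°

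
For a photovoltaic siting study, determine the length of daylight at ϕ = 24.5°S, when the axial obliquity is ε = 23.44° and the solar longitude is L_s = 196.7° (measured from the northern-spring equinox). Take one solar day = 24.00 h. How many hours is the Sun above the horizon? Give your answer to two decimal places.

Solar declination: sin δ = sin ε · sin L_s = sin 23.44° × sin 196.7° = -0.11431, so δ = -6.564°.
cos h₀ = −tan ϕ · tan δ = −tan(-24.5°) × tan(-6.564°) = -0.0524, so h₀ = 1.6233 rad = 93.01°.
Daylight = 2h₀/(2π) × 24.00 h = (1.6233/π) × 24.00 = 12.40 h.

12.40 h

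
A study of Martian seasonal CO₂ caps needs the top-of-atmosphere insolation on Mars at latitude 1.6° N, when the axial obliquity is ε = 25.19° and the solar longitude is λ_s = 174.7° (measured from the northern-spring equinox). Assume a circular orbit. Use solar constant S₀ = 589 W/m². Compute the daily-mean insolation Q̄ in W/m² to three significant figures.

Q̄ ≈ 188 W/m²

Solar declination: sin δ = sin ε · sin λ_s = sin 25.19° × sin 174.7° = 0.03931, so δ = +2.253°.
cos H₀ = −tan(+1.6°) tan(+2.253°) = -0.0011, H₀ = 1.5719 rad.
Bracket: H₀ sin φ sin δ + cos φ cos δ sin H₀ = 1.5719×0.02792×0.03931 + 0.99961×0.99923×1.00000 = 0.001725 + 0.998840 = 1.000565.
Q̄ = (S₀/π) × [bracket] = (589/π) × 1.000565 = 187.6 W/m².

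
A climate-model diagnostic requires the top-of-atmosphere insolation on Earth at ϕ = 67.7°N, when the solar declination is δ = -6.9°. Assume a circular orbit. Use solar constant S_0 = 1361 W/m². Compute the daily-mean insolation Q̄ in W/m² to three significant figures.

Q̄ ≈ 94.7 W/m²

cos h₀ = −tan(+67.7°) tan(-6.900°) = 0.2951, h₀ = 1.2713 rad.
Bracket: h₀ sin ϕ sin δ + cos ϕ cos δ sin h₀ = 1.2713×0.92521×-0.12014 + 0.37946×0.99276×0.95548 = -0.141311 + 0.359941 = 0.218630.
Q̄ = (S_0/π) × [bracket] = (1361/π) × 0.218630 = 94.71 W/m².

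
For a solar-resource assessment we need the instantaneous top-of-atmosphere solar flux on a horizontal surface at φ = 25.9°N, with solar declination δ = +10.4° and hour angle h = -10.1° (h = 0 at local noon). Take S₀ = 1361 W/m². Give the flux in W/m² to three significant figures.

1.29e+03 W/m²

cos θ_z = sin φ sin δ + cos φ cos δ cos h = 0.078851 + 0.871068 = 0.949919.
Flux = S₀ · cos θ_z = 1361 × 0.949919 = 1293 W/m².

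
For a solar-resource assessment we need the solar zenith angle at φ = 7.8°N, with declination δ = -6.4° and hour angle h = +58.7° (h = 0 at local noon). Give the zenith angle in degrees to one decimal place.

cos θ_z = sin φ sin δ + cos φ cos δ cos h = -0.015128 + 0.511505 = 0.496377.
θ_z = arccos(0.496377) = 60.2°.

θ_z = 60.2°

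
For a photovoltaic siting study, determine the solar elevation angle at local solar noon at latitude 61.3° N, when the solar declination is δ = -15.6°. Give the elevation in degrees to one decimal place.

At local noon the hour angle is zero, so the zenith angle equals |φ − δ| = |+61.3° − (-15.600°)| = 76.900°.
Elevation = 90° − 76.900° = 13.1°.

13.1°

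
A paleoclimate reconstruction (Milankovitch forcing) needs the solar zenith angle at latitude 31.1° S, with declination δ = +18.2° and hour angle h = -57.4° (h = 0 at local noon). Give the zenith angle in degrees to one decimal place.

cos θ_z = sin φ sin δ + cos φ cos δ cos h = -0.161331 + 0.438252 = 0.276921.
θ_z = arccos(0.276921) = 73.9°.

θ_z = 73.9°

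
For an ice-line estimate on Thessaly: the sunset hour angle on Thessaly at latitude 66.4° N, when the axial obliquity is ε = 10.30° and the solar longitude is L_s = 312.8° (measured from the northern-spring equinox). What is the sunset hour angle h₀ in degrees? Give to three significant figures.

Solar declination: sin δ = sin ε · sin L_s = sin 10.30° × sin 312.8° = -0.13119, so δ = -7.539°.
cos h₀ = −tan ϕ · tan δ = −tan(+66.4°) × tan(-7.539°) = 0.3029, so h₀ = 1.2631 rad = 72.37°.

h₀ = 72.4°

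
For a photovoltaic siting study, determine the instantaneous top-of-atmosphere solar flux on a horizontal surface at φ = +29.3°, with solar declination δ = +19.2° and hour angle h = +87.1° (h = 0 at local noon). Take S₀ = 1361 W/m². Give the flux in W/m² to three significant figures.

cos θ_z = sin φ sin δ + cos φ cos δ cos h = 0.160942 + 0.041666 = 0.202608.
Flux = S₀ · cos θ_z = 1361 × 0.202608 = 275.7 W/m².

276 W/m²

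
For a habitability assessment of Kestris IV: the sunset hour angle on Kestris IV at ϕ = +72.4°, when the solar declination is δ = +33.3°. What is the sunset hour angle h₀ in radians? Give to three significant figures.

h₀ = 3.14 rad

Sunrise equation: cos h₀ = −tan ϕ · tan δ = -2.0707 ≤ −1, so the host star never sets (polar day) and h₀ = π.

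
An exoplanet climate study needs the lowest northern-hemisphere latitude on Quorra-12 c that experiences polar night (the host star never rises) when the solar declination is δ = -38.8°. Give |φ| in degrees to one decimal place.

|φ| = 51.2°

Polar night requires cos H₀ = −tan φ tan δ ≥ 1, i.e. tan φ tan δ ≤ −1.
The boundary is |tan φ| · |tan δ| = 1, so |φ| = 90° − |δ| = 90° − 38.8° = 51.2° in the northern hemisphere.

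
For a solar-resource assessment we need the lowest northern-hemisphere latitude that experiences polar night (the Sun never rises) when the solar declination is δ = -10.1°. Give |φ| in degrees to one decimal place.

|φ| = 79.9°

Polar night requires cos H₀ = −tan φ tan δ ≥ 1, i.e. tan φ tan δ ≤ −1.
The boundary is |tan φ| · |tan δ| = 1, so |φ| = 90° − |δ| = 90° − 10.1° = 79.9° in the northern hemisphere.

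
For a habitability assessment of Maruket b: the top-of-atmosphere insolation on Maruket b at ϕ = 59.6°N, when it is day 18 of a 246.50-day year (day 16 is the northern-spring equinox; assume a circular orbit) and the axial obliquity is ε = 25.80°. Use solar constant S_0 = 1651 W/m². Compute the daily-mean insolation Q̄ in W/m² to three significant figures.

Solar longitude: L_s = 360° × (18 − 16)/246.50 = 2.921°.
sin δ = sin 25.80° × sin 2.921° = 0.02218, so δ = +1.271°.
cos h₀ = −tan(+59.6°) tan(+1.271°) = -0.0378, h₀ = 1.6086 rad.
Bracket: h₀ sin ϕ sin δ + cos ϕ cos δ sin h₀ = 1.6086×0.86251×0.02218 + 0.50603×0.99975×0.99928 = 0.030773 + 0.505539 = 0.536312.
Q̄ = (S_0/π) × [bracket] = (1651/π) × 0.536312 = 281.8 W/m².

Q̄ ≈ 282 W/m²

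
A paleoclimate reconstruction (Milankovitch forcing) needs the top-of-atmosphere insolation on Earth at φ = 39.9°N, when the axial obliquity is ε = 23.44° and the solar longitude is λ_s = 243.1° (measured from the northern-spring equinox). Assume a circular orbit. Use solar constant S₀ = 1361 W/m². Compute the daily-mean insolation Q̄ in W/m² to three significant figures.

Q̄ ≈ 172 W/m²

Solar declination: sin δ = sin ε · sin λ_s = sin 23.44° × sin 243.1° = -0.35475, so δ = -20.778°.
cos H₀ = −tan(+39.9°) tan(-20.778°) = 0.3172, H₀ = 1.2480 rad.
Bracket: H₀ sin φ sin δ + cos φ cos δ sin H₀ = 1.2480×0.64145×-0.35475 + 0.76717×0.93496×0.94834 = -0.283988 + 0.680219 = 0.396231.
Q̄ = (S₀/π) × [bracket] = (1361/π) × 0.396231 = 171.7 W/m².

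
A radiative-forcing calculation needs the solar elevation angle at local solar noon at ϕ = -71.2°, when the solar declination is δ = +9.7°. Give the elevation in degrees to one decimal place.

At local noon the hour angle is zero, so the zenith angle equals |ϕ − δ| = |-71.2° − (+9.700°)| = 80.900°.
Elevation = 90° − 80.900° = 9.1°.

9.1°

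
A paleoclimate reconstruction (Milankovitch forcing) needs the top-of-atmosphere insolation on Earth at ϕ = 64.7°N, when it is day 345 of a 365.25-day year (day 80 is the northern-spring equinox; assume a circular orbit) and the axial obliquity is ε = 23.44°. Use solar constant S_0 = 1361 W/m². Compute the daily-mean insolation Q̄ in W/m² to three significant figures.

Q̄ ≈ 4.77 W/m²

Solar longitude: L_s = 360° × (345 − 80)/365.25 = 261.191°.
sin δ = sin 23.44° × sin 261.191° = -0.39310, so δ = -23.147°.
cos h₀ = −tan(+64.7°) tan(-23.147°) = 0.9044, h₀ = 0.4408 rad.
Bracket: h₀ sin ϕ sin δ + cos ϕ cos δ sin h₀ = 0.4408×0.90408×-0.39310 + 0.42736×0.91950×0.42667 = -0.156658 + 0.167663 = 0.011005.
Q̄ = (S_0/π) × [bracket] = (1361/π) × 0.011005 = 4.768 W/m².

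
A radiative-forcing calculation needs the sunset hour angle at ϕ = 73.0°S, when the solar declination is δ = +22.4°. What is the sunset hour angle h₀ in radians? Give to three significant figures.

h₀ = 0.00 rad

cos h₀ = −tan ϕ · tan δ = 1.3481 ≥ 1, so the Sun never rises (polar night) and h₀ = 0.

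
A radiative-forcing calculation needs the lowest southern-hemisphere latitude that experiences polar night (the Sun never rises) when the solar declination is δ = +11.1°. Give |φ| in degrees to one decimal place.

|φ| = 78.9°

Polar night requires cos H₀ = −tan φ tan δ ≥ 1, i.e. tan φ tan δ ≤ −1.
The boundary is |tan φ| · |tan δ| = 1, so |φ| = 90° − |δ| = 90° − 11.1° = 78.9° in the southern hemisphere.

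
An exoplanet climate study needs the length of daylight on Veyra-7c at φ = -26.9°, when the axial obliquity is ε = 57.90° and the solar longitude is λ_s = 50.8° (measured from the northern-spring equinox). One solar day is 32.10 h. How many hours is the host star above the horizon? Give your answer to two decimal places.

11.38 h

Solar declination: sin δ = sin ε · sin λ_s = sin 57.90° × sin 50.8° = 0.65647, so δ = +41.031°.
cos H₀ = −tan φ · tan δ = −tan(-26.9°) × tan(+41.031°) = 0.4415, so H₀ = 1.1135 rad = 63.80°.
Daylight = 2H₀/(2π) × 32.10 h = (1.1135/π) × 32.10 = 11.38 h.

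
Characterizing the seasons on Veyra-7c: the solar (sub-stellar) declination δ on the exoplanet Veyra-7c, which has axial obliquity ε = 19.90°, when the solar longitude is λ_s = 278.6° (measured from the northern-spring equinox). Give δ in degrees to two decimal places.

sin δ = sin ε · sin λ_s = sin 19.90° × sin 278.6° = -0.336552.
δ = arcsin(-0.336552) = -19.67°.

δ = -19.67°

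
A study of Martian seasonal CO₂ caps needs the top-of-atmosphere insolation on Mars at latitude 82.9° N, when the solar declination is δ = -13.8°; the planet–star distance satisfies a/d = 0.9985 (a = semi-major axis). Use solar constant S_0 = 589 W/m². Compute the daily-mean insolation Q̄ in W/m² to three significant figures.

cos h₀ = −tan(+82.9°) tan(-13.800°) = 1.9720 ≥ 1 ⇒ polar night, h₀ = 0 and Q̄ = 0.
Inverse-square distance factor (a/d)² = 0.9985² = 0.997002.

Q̄ ≈ 0.00 W/m²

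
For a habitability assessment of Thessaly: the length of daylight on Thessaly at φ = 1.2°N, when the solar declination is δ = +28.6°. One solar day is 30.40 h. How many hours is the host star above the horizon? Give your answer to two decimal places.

cos H₀ = −tan φ · tan δ = −tan(+1.2°) × tan(+28.600°) = -0.0114, so H₀ = 1.5822 rad = 90.65°.
Daylight = 2H₀/(2π) × 30.40 h = (1.5822/π) × 30.40 = 15.31 h.

15.31 h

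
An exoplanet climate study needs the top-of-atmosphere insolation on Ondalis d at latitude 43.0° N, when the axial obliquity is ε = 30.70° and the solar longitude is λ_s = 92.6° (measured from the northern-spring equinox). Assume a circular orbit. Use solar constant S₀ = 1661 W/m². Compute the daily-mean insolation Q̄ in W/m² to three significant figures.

Solar declination: sin δ = sin ε · sin λ_s = sin 30.70° × sin 92.6° = 0.51002, so δ = +30.665°.
cos H₀ = −tan(+43.0°) tan(+30.665°) = -0.5529, H₀ = 2.1567 rad.
Bracket: H₀ sin φ sin δ + cos φ cos δ sin H₀ = 2.1567×0.68200×0.51002 + 0.73135×0.86016×0.83324 = 0.750173 + 0.524173 = 1.274346.
Q̄ = (S₀/π) × [bracket] = (1661/π) × 1.274346 = 673.8 W/m².

Q̄ ≈ 674 W/m²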